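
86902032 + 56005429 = 142907461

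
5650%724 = 582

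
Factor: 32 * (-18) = -576 = - 2^6 *3^2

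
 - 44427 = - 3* 14809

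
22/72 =11/36=0.31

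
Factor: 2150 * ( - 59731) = -128421650 = - 2^1 * 5^2 *7^2*23^1*43^1*53^1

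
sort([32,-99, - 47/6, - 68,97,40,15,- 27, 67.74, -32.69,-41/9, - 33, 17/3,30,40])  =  [ - 99,  -  68, - 33,-32.69,-27, - 47/6,  -  41/9, 17/3,15,30 , 32,40, 40,67.74,97]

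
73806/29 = 2545 + 1/29 = 2545.03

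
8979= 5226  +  3753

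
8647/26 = 8647/26 = 332.58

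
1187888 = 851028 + 336860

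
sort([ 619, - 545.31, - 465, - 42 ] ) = [ - 545.31 , - 465, - 42 , 619]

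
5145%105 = 0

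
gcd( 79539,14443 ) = 1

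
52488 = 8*6561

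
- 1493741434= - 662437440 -831303994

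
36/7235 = 36/7235 =0.00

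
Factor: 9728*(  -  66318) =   -  645141504 =- 2^10*3^1*7^1*19^1 * 1579^1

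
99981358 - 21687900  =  78293458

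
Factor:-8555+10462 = 1907^1  =  1907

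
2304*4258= 9810432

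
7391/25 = 295+16/25= 295.64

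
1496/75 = 1496/75 = 19.95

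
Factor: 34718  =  2^1*17359^1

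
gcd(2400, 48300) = 300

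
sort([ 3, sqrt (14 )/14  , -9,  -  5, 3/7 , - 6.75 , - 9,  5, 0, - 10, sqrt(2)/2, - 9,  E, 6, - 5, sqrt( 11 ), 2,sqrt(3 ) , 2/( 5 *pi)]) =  [ - 10, - 9, - 9, - 9, - 6.75, - 5, - 5, 0, 2/ ( 5*pi ) , sqrt(14 )/14, 3/7,sqrt (2)/2, sqrt(3 ), 2, E, 3, sqrt(11 ),5,6 ] 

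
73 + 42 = 115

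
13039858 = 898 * 14521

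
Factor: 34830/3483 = 10 = 2^1*5^1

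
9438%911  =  328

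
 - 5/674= - 1 + 669/674 = - 0.01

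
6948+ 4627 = 11575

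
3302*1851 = 6112002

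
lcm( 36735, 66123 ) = 330615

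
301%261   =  40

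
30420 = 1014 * 30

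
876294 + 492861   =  1369155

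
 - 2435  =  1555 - 3990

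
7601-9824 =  - 2223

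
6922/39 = 6922/39 = 177.49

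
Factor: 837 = 3^3*  31^1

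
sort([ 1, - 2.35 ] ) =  [-2.35 , 1 ]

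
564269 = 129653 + 434616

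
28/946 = 14/473 = 0.03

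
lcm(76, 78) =2964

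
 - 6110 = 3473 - 9583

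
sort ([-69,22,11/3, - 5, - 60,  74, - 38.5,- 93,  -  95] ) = [ - 95, - 93, - 69  , - 60,  -  38.5, - 5,11/3, 22 , 74 ] 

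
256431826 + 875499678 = 1131931504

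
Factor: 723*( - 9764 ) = -2^2 *3^1*241^1 * 2441^1 = - 7059372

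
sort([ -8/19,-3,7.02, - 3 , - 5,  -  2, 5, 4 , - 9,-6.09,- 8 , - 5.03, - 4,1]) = [ - 9, - 8  , -6.09, - 5.03 , - 5, - 4, - 3,  -  3 , - 2, - 8/19, 1,  4 , 5,7.02] 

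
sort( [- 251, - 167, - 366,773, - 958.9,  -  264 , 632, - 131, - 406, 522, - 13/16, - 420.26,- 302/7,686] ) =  [ - 958.9, - 420.26, - 406, - 366, - 264,-251, - 167 , - 131, - 302/7 , - 13/16, 522 , 632, 686, 773]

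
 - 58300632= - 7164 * 8138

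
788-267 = 521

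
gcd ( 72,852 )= 12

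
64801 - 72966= - 8165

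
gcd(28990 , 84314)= 2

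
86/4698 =43/2349 = 0.02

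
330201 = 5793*57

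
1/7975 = 1/7975 = 0.00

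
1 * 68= 68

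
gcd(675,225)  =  225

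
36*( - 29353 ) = - 1056708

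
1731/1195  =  1 + 536/1195 = 1.45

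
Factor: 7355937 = 3^1*29^1 * 84551^1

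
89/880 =89/880 = 0.10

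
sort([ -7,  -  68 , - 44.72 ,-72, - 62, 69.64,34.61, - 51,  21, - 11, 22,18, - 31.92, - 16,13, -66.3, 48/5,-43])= [ - 72, - 68, - 66.3, -62,-51, - 44.72,  -  43, - 31.92, -16, - 11 , - 7 , 48/5, 13, 18,21, 22, 34.61, 69.64 ]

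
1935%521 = 372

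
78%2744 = 78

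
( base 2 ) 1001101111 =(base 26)NP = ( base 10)623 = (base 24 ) 11N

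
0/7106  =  0=   0.00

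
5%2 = 1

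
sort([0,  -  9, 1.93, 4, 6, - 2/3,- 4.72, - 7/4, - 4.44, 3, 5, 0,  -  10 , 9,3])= [ - 10,-9, - 4.72, - 4.44, - 7/4, -2/3, 0 , 0, 1.93,  3, 3,4, 5,6, 9]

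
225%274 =225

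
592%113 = 27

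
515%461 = 54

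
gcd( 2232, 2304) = 72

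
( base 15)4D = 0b1001001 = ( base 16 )49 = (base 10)73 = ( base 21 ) 3A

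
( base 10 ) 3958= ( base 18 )c3g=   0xf76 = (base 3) 12102121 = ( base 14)162a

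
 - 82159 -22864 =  - 105023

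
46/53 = 46/53 = 0.87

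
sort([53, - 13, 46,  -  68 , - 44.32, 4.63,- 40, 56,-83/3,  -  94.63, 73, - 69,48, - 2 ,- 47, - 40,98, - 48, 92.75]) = [ - 94.63,-69, - 68, - 48, - 47, - 44.32,  -  40,-40, - 83/3, - 13, - 2, 4.63, 46, 48, 53, 56, 73, 92.75,98 ]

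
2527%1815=712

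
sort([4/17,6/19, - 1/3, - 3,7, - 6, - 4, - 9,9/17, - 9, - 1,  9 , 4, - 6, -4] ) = [ - 9, - 9, - 6, - 6, - 4, - 4, - 3, - 1,-1/3,4/17, 6/19,  9/17, 4,7,9 ] 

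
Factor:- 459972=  - 2^2*3^3*4259^1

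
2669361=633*4217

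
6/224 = 3/112 = 0.03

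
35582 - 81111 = - 45529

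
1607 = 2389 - 782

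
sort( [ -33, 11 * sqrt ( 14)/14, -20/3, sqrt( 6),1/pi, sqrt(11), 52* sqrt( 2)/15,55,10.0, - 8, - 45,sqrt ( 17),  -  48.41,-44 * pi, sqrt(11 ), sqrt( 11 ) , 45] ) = [ - 44 * pi , - 48.41,-45, -33,  -  8, - 20/3,1/pi , sqrt(6), 11 * sqrt ( 14)/14,sqrt(  11),sqrt(11),sqrt(11 ),sqrt(17) , 52*sqrt( 2)/15 , 10.0, 45,55 ] 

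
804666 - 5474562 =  - 4669896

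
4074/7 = 582 = 582.00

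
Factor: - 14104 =-2^3*41^1*43^1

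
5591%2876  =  2715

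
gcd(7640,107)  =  1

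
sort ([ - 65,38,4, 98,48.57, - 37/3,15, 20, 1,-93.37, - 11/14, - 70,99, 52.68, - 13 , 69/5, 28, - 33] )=[ - 93.37, - 70,-65,-33, - 13, - 37/3, - 11/14 , 1, 4, 69/5,15, 20,28,38,  48.57, 52.68,98,99 ]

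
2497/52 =2497/52 = 48.02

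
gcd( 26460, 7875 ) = 315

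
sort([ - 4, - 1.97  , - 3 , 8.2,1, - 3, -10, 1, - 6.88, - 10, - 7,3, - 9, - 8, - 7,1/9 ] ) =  [  -  10, - 10, - 9, - 8 , - 7, - 7, - 6.88 , - 4, - 3, - 3 , - 1.97,1/9,1,  1,3,8.2]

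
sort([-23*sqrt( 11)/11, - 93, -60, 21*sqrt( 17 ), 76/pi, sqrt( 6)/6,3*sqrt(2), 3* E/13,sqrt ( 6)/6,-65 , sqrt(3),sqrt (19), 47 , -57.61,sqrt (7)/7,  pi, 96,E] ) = [-93, - 65, - 60,-57.61,-23*sqrt(11 ) /11, sqrt(7)/7, sqrt( 6)/6,  sqrt( 6 )/6,  3*E/13,sqrt( 3),E, pi,3*  sqrt( 2 ),sqrt(19),76/pi,47, 21*sqrt(17 ),96 ]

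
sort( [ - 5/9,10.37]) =[ - 5/9,10.37 ]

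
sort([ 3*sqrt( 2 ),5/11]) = [5/11, 3*sqrt( 2)]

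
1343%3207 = 1343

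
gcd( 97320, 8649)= 3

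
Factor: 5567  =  19^1*293^1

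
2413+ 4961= 7374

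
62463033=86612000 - 24148967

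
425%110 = 95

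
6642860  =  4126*1610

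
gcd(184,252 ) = 4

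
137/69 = 1 + 68/69 = 1.99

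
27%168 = 27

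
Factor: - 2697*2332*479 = - 3012624516 = - 2^2*3^1*11^1*29^1*31^1*53^1 *479^1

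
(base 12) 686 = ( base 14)4d0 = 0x3C6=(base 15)446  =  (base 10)966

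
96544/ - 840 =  - 115+1/15  =  - 114.93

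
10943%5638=5305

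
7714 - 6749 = 965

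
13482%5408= 2666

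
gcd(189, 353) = 1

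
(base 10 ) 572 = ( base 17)1GB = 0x23C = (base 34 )gs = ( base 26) m0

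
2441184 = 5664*431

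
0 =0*8413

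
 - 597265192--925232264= 327967072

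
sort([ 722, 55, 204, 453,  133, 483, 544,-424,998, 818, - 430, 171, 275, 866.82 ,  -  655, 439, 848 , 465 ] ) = [-655,-430, - 424, 55, 133, 171,204, 275,439, 453, 465, 483, 544, 722,818, 848, 866.82, 998 ]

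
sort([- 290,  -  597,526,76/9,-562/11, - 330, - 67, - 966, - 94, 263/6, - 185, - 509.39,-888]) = [ - 966, - 888 , - 597,-509.39, - 330, - 290,-185,-94, - 67,-562/11 , 76/9, 263/6,526]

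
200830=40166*5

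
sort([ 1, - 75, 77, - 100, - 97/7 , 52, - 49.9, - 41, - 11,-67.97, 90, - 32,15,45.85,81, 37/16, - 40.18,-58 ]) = [ - 100, - 75, - 67.97,-58, - 49.9, - 41,-40.18 , - 32, - 97/7, - 11,1 , 37/16,15,45.85,52,77, 81,90]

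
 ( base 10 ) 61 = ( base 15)41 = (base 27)27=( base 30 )21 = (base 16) 3D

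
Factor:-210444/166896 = - 923/732  =  - 2^(-2 )*3^(- 1)*13^1*61^( - 1 ) *71^1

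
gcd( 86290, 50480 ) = 10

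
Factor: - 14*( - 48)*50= 33600= 2^6*3^1*5^2* 7^1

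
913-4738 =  - 3825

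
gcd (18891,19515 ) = 3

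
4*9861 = 39444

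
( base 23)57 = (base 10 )122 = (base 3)11112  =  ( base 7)233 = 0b1111010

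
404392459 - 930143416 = -525750957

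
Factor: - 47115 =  - 3^3*5^1*349^1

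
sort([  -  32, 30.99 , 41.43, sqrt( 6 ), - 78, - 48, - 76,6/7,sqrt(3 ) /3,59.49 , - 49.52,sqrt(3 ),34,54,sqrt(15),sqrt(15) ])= [ - 78,-76, - 49.52, - 48,  -  32,sqrt( 3 )/3,  6/7,sqrt ( 3), sqrt (6 ),sqrt(15), sqrt( 15 ), 30.99,34, 41.43,54,  59.49]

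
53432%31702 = 21730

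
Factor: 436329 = 3^2*48481^1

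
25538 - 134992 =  - 109454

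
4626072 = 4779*968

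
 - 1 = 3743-3744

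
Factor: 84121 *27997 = 27997^1*84121^1 = 2355135637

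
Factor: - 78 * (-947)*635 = 46904910  =  2^1 * 3^1*5^1*13^1*127^1*947^1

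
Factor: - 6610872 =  - 2^3*3^1*275453^1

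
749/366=2 + 17/366 = 2.05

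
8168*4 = 32672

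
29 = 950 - 921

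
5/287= 5/287 = 0.02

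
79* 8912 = 704048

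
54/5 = 54/5 =10.80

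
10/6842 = 5/3421 = 0.00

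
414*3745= 1550430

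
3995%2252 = 1743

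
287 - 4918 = - 4631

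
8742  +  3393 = 12135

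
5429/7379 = 5429/7379 = 0.74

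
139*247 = 34333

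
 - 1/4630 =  - 1  +  4629/4630=   -0.00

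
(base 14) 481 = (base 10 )897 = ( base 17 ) 31d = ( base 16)381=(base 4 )32001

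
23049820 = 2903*7940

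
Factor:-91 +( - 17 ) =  - 108= - 2^2 * 3^3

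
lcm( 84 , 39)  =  1092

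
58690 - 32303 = 26387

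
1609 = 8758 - 7149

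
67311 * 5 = 336555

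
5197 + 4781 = 9978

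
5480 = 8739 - 3259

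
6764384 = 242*27952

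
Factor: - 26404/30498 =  - 574/663 = -2^1*3^ ( - 1) * 7^1*13^( - 1)*17^( - 1)*41^1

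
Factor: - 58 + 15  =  -43^1=- 43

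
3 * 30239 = 90717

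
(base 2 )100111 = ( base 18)23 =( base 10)39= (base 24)1f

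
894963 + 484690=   1379653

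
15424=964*16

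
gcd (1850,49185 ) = 5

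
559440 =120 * 4662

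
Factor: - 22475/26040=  - 2^ (-3)*3^( - 1 )*5^1*7^(-1)* 29^1  =  -  145/168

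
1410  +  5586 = 6996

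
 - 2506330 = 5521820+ - 8028150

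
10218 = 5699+4519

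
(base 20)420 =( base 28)22g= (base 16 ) 668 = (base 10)1640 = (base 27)26k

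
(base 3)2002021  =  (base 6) 11011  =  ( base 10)1519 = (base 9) 2067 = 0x5EF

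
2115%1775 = 340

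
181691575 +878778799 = 1060470374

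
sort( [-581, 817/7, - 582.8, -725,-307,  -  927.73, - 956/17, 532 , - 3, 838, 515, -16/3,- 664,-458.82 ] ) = [ -927.73 , - 725, - 664,-582.8 , - 581,  -  458.82,-307 , - 956/17, - 16/3, - 3, 817/7, 515,532, 838] 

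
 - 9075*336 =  - 3049200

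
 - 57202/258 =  - 222 + 37/129 = - 221.71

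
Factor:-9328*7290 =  - 68001120= -2^5*3^6*5^1 * 11^1*53^1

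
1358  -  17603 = - 16245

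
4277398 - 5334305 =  - 1056907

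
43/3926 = 43/3926  =  0.01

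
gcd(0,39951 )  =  39951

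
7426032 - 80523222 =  - 73097190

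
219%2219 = 219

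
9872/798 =4936/399 = 12.37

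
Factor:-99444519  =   - 3^2*11049391^1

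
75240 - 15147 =60093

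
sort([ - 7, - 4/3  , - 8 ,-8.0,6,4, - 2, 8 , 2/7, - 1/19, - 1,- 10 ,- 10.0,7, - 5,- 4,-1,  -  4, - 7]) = [- 10 ,  -  10.0 ,-8, - 8.0,-7, -7 , - 5, - 4, - 4 , - 2, - 4/3,-1, - 1, - 1/19, 2/7, 4, 6,7,8]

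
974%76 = 62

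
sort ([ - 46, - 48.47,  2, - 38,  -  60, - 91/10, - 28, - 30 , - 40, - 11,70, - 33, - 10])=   [-60, - 48.47, - 46, - 40, - 38, - 33,  -  30 ,-28,-11, - 10,-91/10, 2, 70]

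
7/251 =7/251 = 0.03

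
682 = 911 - 229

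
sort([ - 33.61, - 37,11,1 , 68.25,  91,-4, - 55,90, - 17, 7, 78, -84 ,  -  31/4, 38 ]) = [ - 84,  -  55 , - 37,-33.61, - 17, - 31/4, - 4,  1,7, 11, 38,68.25 , 78,90,91] 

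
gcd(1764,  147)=147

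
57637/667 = 86 + 275/667 = 86.41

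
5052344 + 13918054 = 18970398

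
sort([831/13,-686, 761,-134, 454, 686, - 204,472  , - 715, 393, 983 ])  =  [ - 715, - 686, - 204, - 134, 831/13, 393,454,472, 686 , 761, 983] 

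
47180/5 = 9436=9436.00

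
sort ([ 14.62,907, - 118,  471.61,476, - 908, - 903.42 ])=[-908, - 903.42,-118,14.62, 471.61, 476, 907 ] 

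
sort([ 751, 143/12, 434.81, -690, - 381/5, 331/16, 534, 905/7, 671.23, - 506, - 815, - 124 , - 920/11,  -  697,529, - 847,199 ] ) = [ - 847, - 815,-697, - 690, - 506, - 124, - 920/11, - 381/5, 143/12,331/16,905/7,199, 434.81,529,534, 671.23,751]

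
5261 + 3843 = 9104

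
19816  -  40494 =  - 20678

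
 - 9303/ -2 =4651 + 1/2 = 4651.50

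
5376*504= 2709504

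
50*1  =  50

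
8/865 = 8/865 = 0.01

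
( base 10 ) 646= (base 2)1010000110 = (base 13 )3A9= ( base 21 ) 19G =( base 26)OM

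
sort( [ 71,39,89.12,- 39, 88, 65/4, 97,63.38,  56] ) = [  -  39 , 65/4 , 39, 56,63.38,71,88,89.12, 97]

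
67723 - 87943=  - 20220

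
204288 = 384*532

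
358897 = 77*4661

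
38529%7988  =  6577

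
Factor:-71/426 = - 1/6 = - 2^(  -  1 )*3^( - 1)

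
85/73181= 85/73181= 0.00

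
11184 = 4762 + 6422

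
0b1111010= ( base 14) 8A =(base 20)62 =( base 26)4I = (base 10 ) 122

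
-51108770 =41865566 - 92974336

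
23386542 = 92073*254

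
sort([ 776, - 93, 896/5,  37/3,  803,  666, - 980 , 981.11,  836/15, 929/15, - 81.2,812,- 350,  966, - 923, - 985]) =[ - 985, - 980,-923, - 350,  -  93, - 81.2,37/3  ,  836/15, 929/15,  896/5,  666, 776, 803,  812, 966,981.11] 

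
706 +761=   1467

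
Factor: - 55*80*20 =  - 2^6*5^3*11^1  =  -88000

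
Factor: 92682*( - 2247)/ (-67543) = 29750922/9649 = 2^1*3^3*19^1*107^1*271^1 * 9649^( - 1) 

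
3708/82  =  1854/41 = 45.22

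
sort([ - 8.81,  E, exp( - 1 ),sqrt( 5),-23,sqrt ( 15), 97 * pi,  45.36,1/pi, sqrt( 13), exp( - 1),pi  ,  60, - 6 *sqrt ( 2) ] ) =[ - 23, - 8.81, -6*sqrt (2), 1/pi,exp ( - 1), exp( - 1),sqrt ( 5),E , pi, sqrt( 13 ),sqrt( 15 ), 45.36,60, 97*pi ]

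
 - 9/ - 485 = 9/485= 0.02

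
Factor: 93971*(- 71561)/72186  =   - 6724658731/72186=-2^(-1)*3^( - 1) * 7^1*53^(  -  1)*227^( - 1)*10223^1*93971^1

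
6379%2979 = 421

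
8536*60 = 512160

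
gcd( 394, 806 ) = 2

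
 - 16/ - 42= 8/21 = 0.38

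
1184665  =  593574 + 591091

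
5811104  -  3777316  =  2033788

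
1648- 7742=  - 6094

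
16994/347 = 16994/347=48.97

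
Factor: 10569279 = 3^1 * 7^1 * 269^1*1871^1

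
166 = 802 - 636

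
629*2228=1401412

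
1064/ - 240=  - 133/30 = - 4.43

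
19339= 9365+9974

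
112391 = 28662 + 83729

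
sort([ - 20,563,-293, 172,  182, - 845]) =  [-845 , - 293,  -  20,  172, 182,  563]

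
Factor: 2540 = 2^2*5^1*127^1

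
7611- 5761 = 1850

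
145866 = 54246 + 91620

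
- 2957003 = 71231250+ - 74188253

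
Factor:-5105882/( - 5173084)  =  2552941/2586542 = 2^( - 1) * 7^( - 1)*17^1*263^1 * 571^1*184753^(- 1 )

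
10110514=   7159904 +2950610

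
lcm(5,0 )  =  0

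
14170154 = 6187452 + 7982702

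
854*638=544852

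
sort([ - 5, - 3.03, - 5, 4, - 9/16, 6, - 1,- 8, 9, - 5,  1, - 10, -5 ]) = [ - 10, - 8, - 5,-5, - 5, - 5, - 3.03, - 1, - 9/16 , 1,4, 6,9] 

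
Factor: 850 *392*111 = 36985200=2^4 * 3^1* 5^2 * 7^2*17^1* 37^1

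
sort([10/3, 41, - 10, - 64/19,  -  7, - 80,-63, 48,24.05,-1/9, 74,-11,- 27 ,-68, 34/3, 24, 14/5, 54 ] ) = [ - 80,-68, - 63  , - 27,-11,-10, - 7, - 64/19,-1/9,14/5,10/3, 34/3,24, 24.05, 41, 48,54,74 ] 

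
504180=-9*( -56020) 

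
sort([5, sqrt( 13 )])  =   [ sqrt (13 ),5] 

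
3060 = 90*34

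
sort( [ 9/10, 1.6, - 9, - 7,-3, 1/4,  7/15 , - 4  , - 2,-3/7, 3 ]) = [ - 9, - 7, -4,  -  3, - 2,  -  3/7, 1/4, 7/15,9/10, 1.6, 3]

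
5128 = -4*( - 1282)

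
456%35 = 1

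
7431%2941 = 1549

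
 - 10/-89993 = 10/89993 = 0.00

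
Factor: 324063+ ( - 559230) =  - 3^1*43^1 * 1823^1 = -235167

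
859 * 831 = 713829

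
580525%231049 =118427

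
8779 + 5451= 14230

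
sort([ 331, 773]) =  [ 331, 773 ] 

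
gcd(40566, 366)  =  6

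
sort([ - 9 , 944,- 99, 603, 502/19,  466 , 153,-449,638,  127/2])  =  [ - 449,- 99, - 9, 502/19,127/2,  153,466, 603, 638,  944 ] 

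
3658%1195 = 73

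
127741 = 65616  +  62125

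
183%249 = 183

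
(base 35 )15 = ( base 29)1b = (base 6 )104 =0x28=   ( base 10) 40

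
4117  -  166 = 3951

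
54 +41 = 95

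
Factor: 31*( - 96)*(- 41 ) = 122016 = 2^5 * 3^1*31^1*41^1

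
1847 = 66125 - 64278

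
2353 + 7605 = 9958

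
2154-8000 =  - 5846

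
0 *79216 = 0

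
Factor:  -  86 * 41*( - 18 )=2^2 * 3^2*41^1 * 43^1= 63468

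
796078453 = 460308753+335769700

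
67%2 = 1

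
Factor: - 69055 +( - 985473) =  - 1054528 = - 2^6*16477^1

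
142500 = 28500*5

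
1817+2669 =4486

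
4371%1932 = 507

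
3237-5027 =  - 1790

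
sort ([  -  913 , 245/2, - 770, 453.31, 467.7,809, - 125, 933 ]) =[ - 913, - 770,-125, 245/2,  453.31, 467.7,809,  933]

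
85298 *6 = 511788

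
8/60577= 8/60577 = 0.00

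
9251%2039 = 1095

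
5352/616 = 8 + 53/77 = 8.69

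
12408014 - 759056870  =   - 746648856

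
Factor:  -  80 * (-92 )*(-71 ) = -2^6*5^1* 23^1 * 71^1 = - 522560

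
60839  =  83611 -22772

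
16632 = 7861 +8771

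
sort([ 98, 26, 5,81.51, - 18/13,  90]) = [ - 18/13, 5, 26, 81.51,90,  98]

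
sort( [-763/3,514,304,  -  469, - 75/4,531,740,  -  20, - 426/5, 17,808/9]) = [-469,  -  763/3 ,  -  426/5, - 20,-75/4, 17 , 808/9, 304,514, 531,740]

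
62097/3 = 20699= 20699.00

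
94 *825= 77550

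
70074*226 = 15836724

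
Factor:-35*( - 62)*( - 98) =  - 212660=-2^2* 5^1*7^3 * 31^1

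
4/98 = 2/49= 0.04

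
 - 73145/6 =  - 73145/6 = - 12190.83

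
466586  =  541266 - 74680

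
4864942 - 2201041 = 2663901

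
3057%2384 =673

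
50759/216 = 234 + 215/216 = 235.00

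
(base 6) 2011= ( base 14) 235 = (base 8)667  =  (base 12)307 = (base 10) 439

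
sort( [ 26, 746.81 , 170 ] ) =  [26,170,  746.81]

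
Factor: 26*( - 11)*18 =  - 2^2 * 3^2*11^1*13^1 = - 5148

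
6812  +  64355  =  71167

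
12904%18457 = 12904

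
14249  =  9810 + 4439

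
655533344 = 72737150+582796194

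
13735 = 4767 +8968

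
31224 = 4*7806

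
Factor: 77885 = 5^1*37^1*421^1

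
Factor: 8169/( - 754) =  - 2^(-1)*3^1*7^1*13^( - 1)* 29^(- 1 )*389^1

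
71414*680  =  48561520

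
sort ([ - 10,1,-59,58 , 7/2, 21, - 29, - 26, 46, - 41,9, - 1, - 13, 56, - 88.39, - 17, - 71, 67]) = [-88.39,-71,-59, - 41, - 29, - 26,-17, - 13,  -  10,-1, 1 , 7/2, 9,21,46,  56,58,67]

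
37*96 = 3552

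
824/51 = 16+ 8/51 = 16.16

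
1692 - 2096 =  - 404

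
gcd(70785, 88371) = 9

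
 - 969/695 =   -  2  +  421/695 = - 1.39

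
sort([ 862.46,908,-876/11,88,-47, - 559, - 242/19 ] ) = [ - 559,-876/11, - 47,  -  242/19, 88,862.46, 908] 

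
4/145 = 4/145 =0.03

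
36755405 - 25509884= 11245521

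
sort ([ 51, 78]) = [ 51,78 ]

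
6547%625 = 297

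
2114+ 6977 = 9091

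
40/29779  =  40/29779 = 0.00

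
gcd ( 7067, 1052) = 1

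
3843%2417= 1426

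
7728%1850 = 328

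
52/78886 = 26/39443 = 0.00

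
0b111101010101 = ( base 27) 5AA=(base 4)331111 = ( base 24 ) 6jd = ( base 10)3925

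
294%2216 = 294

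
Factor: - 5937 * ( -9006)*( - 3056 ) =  -2^5*3^2*19^1*79^1*191^1 * 1979^1 =- 163400108832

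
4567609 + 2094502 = 6662111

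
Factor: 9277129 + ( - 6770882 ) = 2506247 = 1531^1*1637^1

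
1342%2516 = 1342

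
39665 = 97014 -57349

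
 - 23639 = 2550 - 26189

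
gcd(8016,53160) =24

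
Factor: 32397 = 3^1 * 10799^1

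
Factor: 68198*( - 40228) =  - 2743469144 = - 2^3*13^1 * 43^1*61^1 * 89^1 * 113^1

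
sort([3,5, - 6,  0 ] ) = [-6,0, 3, 5]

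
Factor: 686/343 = 2 = 2^1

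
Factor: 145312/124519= 2^5*19^1*521^( - 1)=608/521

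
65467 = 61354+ 4113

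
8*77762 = 622096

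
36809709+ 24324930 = 61134639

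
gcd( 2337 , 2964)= 57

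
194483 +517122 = 711605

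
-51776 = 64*( - 809)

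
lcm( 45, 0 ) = 0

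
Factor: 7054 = 2^1*3527^1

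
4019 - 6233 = -2214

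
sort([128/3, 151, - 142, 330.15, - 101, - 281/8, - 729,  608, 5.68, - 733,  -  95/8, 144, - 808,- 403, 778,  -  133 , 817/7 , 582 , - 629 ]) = [-808, - 733, - 729, - 629, - 403, - 142,-133, - 101, - 281/8, - 95/8, 5.68 , 128/3, 817/7,144 , 151, 330.15, 582, 608, 778 ] 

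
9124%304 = 4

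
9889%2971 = 976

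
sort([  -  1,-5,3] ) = [-5, - 1 , 3 ]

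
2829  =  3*943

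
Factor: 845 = 5^1*13^2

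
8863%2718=709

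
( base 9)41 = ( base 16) 25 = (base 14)29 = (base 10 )37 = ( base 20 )1h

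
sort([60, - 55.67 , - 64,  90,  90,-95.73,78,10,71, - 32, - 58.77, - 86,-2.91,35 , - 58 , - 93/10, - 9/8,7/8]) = [ - 95.73, - 86, - 64, - 58.77, - 58, - 55.67, - 32,-93/10, - 2.91, - 9/8,7/8,10,35, 60,71,78,90,90 ] 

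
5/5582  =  5/5582 = 0.00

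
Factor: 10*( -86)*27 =  -  23220=-2^2*3^3*5^1*43^1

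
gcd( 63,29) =1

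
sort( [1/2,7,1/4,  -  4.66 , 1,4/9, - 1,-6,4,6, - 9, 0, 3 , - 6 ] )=[-9 ,-6, - 6,-4.66 , - 1,0 , 1/4, 4/9,1/2,1,3, 4, 6,7]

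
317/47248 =317/47248 = 0.01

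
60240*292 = 17590080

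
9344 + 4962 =14306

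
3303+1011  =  4314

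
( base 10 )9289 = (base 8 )22111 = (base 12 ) 5461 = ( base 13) 42C7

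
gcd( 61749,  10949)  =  1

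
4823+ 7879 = 12702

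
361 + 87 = 448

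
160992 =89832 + 71160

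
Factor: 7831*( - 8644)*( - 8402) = 568741159928=2^3*41^1*191^1*2161^1*4201^1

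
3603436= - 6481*( - 556)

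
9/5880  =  3/1960=0.00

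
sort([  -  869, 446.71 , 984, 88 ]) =[ -869,88, 446.71,984 ] 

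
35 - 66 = - 31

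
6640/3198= 2 + 122/1599 = 2.08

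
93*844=78492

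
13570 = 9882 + 3688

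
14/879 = 14/879= 0.02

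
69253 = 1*69253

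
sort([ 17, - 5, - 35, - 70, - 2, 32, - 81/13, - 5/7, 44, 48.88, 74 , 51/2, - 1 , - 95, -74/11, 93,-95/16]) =[  -  95, -70, -35,-74/11, - 81/13, - 95/16,-5, - 2,-1, - 5/7,  17, 51/2 , 32, 44, 48.88  ,  74, 93 ] 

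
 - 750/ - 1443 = 250/481 = 0.52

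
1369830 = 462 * 2965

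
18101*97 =1755797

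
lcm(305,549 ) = 2745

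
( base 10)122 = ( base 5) 442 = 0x7a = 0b1111010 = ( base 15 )82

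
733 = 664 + 69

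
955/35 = 191/7=27.29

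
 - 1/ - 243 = 1/243=   0.00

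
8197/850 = 8197/850 = 9.64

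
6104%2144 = 1816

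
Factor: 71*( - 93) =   -  3^1 * 31^1*71^1  =  - 6603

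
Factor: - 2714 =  - 2^1*23^1*59^1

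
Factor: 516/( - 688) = - 3/4  =  - 2^( - 2 ) * 3^1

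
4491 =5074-583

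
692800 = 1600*433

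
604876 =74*8174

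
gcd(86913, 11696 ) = 1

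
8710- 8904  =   - 194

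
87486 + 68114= 155600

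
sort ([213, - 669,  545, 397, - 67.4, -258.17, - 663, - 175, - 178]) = [ - 669, - 663 , - 258.17, -178, - 175, - 67.4 , 213, 397, 545 ] 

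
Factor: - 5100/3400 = -3/2 = - 2^( - 1)*3^1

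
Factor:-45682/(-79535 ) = 2^1*5^( -1 )*7^1*13^1*251^1*15907^(  -  1 )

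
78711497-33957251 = 44754246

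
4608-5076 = -468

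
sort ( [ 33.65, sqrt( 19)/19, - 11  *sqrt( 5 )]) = [-11*sqrt (5),sqrt( 19)/19 , 33.65]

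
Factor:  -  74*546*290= - 2^3*3^1*5^1*7^1*13^1*29^1*37^1 = - 11717160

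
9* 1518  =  13662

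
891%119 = 58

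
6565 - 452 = 6113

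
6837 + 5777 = 12614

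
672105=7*96015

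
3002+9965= 12967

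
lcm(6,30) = 30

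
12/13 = 12/13=0.92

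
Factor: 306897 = 3^1*102299^1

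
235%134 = 101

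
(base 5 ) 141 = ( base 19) 28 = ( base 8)56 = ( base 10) 46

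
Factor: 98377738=2^1 * 49188869^1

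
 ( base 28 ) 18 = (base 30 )16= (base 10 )36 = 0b100100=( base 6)100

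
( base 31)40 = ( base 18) 6G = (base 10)124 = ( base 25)4O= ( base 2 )1111100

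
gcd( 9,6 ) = 3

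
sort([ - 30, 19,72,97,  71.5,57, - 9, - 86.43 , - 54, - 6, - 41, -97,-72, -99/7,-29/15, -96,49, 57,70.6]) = [ -97, - 96, - 86.43 , -72, - 54,-41,-30, - 99/7, - 9, - 6  , - 29/15,19,  49,57,57, 70.6,71.5,72,97]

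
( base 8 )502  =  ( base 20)g2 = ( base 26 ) CA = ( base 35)97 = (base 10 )322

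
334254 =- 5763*( - 58)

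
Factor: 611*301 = 7^1 * 13^1*43^1*47^1 = 183911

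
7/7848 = 7/7848 = 0.00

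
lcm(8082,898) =8082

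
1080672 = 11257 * 96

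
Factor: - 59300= - 2^2*5^2 *593^1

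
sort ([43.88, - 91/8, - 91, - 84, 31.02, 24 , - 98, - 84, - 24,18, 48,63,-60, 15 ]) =[ - 98, - 91, - 84, - 84, - 60, - 24, - 91/8,15,  18,  24,31.02,43.88, 48, 63 ] 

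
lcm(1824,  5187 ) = 165984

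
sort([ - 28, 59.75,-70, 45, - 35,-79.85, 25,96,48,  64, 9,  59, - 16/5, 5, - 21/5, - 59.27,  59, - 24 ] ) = [ - 79.85, - 70, - 59.27, - 35, - 28, - 24, - 21/5, - 16/5, 5 , 9, 25 , 45, 48, 59, 59, 59.75,64, 96 ] 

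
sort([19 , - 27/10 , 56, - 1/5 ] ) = [ - 27/10, - 1/5, 19,  56]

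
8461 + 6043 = 14504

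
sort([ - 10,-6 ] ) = [- 10, - 6 ] 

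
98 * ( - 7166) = - 702268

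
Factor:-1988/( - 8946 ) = 2^1*3^( - 2) = 2/9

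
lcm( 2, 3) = 6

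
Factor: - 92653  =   - 11^1*8423^1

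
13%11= 2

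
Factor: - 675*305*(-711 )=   146377125 = 3^5*5^3 * 61^1*79^1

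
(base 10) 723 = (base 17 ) 289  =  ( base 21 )1d9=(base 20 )1G3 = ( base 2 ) 1011010011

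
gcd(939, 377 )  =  1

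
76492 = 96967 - 20475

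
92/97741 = 92/97741 = 0.00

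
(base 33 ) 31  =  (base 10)100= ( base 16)64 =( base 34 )2W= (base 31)37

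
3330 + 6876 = 10206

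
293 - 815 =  - 522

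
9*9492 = 85428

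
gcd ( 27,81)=27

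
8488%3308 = 1872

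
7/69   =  7/69 = 0.10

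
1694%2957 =1694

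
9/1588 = 9/1588 = 0.01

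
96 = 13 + 83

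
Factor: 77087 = 157^1*491^1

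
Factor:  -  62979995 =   -  5^1*13^1 * 563^1*1721^1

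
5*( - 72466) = - 362330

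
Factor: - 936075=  - 3^1*5^2 * 7^1 *1783^1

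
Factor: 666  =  2^1*3^2*37^1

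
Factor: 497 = 7^1* 71^1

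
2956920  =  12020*246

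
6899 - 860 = 6039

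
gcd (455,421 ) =1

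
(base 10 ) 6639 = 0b1100111101111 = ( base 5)203024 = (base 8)14757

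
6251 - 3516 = 2735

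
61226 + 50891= 112117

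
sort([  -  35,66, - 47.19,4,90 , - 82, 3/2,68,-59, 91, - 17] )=[ - 82, - 59, - 47.19, - 35, - 17 , 3/2,4 , 66,68,  90,91] 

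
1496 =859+637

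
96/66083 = 96/66083 = 0.00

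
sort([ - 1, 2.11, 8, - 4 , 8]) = [ - 4, - 1, 2.11,8,8 ]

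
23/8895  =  23/8895  =  0.00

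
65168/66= 987 +13/33  =  987.39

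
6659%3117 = 425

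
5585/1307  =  4 + 357/1307 = 4.27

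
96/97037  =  96/97037 = 0.00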